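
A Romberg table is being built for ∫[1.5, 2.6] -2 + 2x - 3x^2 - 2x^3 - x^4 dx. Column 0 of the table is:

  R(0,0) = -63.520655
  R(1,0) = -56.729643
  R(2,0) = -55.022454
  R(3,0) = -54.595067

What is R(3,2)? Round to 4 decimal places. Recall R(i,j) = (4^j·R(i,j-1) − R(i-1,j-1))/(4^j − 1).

R(2,1) = -55.022454 + (-55.022454 − (-56.729643))/3 = -54.453391
R(3,1) = (4·(-54.595067) − (-55.022454)) / 3 = -54.452605
R(3,2) = -54.452605 + (-54.452605 − (-54.453391))/15 = -54.452553

-54.4526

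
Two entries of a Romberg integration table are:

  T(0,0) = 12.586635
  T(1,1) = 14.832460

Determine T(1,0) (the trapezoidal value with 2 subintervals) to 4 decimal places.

From T(1,1) = (4·T(1,0) − T(0,0))/3, solve for T(1,0):
4·T(1,0) = 3·14.832460 + 12.586635 = 57.084015
T(1,0) = 14.271004

14.2710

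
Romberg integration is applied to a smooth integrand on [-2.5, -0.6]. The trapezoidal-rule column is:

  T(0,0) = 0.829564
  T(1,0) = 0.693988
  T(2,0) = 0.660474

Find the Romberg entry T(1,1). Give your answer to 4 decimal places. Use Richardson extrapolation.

T(1,1) = (4·0.693988 − 0.829564) / 3 = 0.648796

0.6488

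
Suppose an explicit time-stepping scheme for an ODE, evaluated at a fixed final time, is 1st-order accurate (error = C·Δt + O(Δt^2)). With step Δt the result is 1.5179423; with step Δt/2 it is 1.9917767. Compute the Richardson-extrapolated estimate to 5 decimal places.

2.46561

The leading error scales as Δt; refining by a factor of 2 reduces it by 2^1 = 2.
Extrapolated value = (2·A(Δt/2) − A(Δt)) / (2 − 1)
= (2·1.9917767 − 1.5179423) / 1
= 2.4656111 / 1 = 2.4656111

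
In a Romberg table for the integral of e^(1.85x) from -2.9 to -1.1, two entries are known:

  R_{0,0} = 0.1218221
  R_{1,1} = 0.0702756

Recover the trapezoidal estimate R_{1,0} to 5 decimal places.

From R_{1,1} = (4·R_{1,0} − R_{0,0})/3, solve for R_{1,0}:
4·R_{1,0} = 3·0.0702756 + 0.1218221 = 0.3326489
R_{1,0} = 0.0831622

0.08316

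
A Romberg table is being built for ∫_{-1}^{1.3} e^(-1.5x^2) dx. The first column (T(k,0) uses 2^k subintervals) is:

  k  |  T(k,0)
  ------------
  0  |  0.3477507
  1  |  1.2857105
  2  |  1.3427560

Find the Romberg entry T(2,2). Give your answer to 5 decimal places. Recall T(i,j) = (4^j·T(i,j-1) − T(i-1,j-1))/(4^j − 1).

1.34600

Richardson extrapolation on the trapezoidal column (denominator 4−1=3):
T(1,1) = 1.2857105 + (1.2857105 − 0.3477507)/3 = 1.5983638
T(2,1) = 1.3427560 + (1.3427560 − 1.2857105)/3 = 1.3617712
T(2,2) = (16·1.3617712 − 1.5983638) / 15 = 1.3459984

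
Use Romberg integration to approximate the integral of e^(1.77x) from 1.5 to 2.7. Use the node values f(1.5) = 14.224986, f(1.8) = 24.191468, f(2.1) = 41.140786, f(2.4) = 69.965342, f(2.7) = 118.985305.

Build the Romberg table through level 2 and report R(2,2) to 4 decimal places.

59.1891

R(0,0) (trapezoid, 1 panel, h=1.2000): 79.926175
R(1,0) (trapezoid, 2 panels, h=0.6000): 64.647559
R(2,0) (trapezoid, 4 panels, h=0.3000): 60.570822
R(1,1) = 64.647559 + (64.647559 − 79.926175)/3 = 59.554687
R(2,1) = 60.570822 + (60.570822 − 64.647559)/3 = 59.211910
R(2,2) = 59.211910 + (59.211910 − 59.554687)/15 = 59.189058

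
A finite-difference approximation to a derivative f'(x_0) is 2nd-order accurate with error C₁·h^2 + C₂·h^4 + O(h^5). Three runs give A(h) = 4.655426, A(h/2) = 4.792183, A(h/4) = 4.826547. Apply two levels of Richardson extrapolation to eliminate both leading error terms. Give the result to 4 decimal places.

First eliminate the h^2 term (factor 2^2 = 4):
  B₁ = (4·4.792183 − 4.655426)/3 = 4.837769
  B₂ = (4·4.826547 − 4.792183)/3 = 4.838002
Then eliminate the h^4 term (factor 2^4 = 16):
  (16·4.838002 − 4.837769)/15 = 4.838018

4.8380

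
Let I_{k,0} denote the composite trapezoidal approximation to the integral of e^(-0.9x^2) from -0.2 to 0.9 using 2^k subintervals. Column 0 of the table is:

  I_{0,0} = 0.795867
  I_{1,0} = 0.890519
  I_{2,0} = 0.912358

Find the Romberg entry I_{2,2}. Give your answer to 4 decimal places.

Richardson extrapolation on the trapezoidal column (denominator 4−1=3):
I_{1,1} = 0.890519 + (0.890519 − 0.795867)/3 = 0.922070
I_{2,1} = (4·0.912358 − 0.890519) / 3 = 0.919638
I_{2,2} = (16·0.919638 − 0.922070) / 15 = 0.919476

0.9195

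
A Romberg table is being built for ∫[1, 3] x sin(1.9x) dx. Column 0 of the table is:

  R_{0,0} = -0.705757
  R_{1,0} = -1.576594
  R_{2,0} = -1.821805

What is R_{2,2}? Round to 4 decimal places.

Richardson extrapolation on the trapezoidal column (denominator 4−1=3):
R_{1,1} = -1.576594 + (-1.576594 − (-0.705757))/3 = -1.866873
R_{2,1} = -1.821805 + (-1.821805 − (-1.576594))/3 = -1.903542
R_{2,2} = -1.903542 + (-1.903542 − (-1.866873))/15 = -1.905987
(Column j=1 coincides with Simpson's rule on the same nodes.)

-1.9060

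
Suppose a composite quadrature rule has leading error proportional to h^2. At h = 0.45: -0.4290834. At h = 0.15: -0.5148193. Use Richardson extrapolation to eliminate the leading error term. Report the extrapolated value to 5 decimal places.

Extrapolated value = (9·A(h/3) − A(h)) / (9 − 1)
= (9·(-0.5148193) − (-0.4290834)) / 8
= -4.2042903 / 8 = -0.5255363

-0.52554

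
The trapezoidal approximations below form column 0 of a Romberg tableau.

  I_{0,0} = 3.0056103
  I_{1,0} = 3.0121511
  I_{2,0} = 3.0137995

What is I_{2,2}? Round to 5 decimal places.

3.01435

Richardson extrapolation on the trapezoidal column (denominator 4−1=3):
I_{1,1} = (4·3.0121511 − 3.0056103) / 3 = 3.0143314
I_{2,1} = 3.0137995 + (3.0137995 − 3.0121511)/3 = 3.0143490
I_{2,2} = (16·3.0143490 − 3.0143314) / 15 = 3.0143502
(Column j=1 coincides with Simpson's rule on the same nodes.)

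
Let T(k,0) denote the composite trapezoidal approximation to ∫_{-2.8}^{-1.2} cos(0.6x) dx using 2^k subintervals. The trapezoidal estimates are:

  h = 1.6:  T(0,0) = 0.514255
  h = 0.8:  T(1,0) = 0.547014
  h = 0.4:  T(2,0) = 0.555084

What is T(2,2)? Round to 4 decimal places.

T(1,1) = (4·0.547014 − 0.514255) / 3 = 0.557934
T(2,1) = 0.555084 + (0.555084 − 0.547014)/3 = 0.557774
T(2,2) = 0.557774 + (0.557774 − 0.557934)/15 = 0.557763

0.5578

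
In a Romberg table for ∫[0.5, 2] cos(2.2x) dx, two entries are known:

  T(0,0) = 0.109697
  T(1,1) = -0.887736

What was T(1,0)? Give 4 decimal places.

From T(1,1) = (4·T(1,0) − T(0,0))/3, solve for T(1,0):
4·T(1,0) = 3·(-0.887736) + 0.109697 = -2.553511
T(1,0) = -0.638378

-0.6384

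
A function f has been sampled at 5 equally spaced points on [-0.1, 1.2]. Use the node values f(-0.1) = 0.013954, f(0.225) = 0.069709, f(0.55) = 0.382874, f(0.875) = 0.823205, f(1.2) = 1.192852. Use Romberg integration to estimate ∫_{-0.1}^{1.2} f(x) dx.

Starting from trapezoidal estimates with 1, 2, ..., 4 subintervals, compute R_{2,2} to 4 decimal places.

0.6011

R_{0,0} (trapezoid, 1 panel, h=1.3000): 0.784424
R_{1,0} (trapezoid, 2 panels, h=0.6500): 0.641080
R_{2,0} (trapezoid, 4 panels, h=0.3250): 0.610737
R_{1,1} = 0.641080 + (0.641080 − 0.784424)/3 = 0.593299
R_{2,1} = 0.610737 + (0.610737 − 0.641080)/3 = 0.600623
R_{2,2} = 0.600623 + (0.600623 − 0.593299)/15 = 0.601111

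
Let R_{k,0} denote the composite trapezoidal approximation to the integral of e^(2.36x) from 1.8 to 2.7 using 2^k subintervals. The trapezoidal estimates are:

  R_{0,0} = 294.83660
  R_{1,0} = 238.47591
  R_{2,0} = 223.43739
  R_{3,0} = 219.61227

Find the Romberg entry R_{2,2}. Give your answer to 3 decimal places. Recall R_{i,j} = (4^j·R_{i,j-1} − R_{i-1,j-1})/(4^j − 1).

R_{1,1} = 238.47591 + (238.47591 − 294.83660)/3 = 219.68901
R_{2,1} = (4·223.43739 − 238.47591) / 3 = 218.42455
R_{2,2} = (16·218.42455 − 219.68901) / 15 = 218.34025

218.340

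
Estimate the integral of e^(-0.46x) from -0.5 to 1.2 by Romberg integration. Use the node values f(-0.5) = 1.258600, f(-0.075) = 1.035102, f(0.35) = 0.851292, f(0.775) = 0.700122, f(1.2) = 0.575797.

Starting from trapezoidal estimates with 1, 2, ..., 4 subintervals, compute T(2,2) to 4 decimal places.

1.4844

T(0,0) (trapezoid, 1 panel, h=1.7000): 1.559237
T(1,0) (trapezoid, 2 panels, h=0.8500): 1.503217
T(2,0) (trapezoid, 4 panels, h=0.4250): 1.489079
T(1,1) = 1.503217 + (1.503217 − 1.559237)/3 = 1.484544
T(2,1) = 1.489079 + (1.489079 − 1.503217)/3 = 1.484366
T(2,2) = 1.484366 + (1.484366 − 1.484544)/15 = 1.484354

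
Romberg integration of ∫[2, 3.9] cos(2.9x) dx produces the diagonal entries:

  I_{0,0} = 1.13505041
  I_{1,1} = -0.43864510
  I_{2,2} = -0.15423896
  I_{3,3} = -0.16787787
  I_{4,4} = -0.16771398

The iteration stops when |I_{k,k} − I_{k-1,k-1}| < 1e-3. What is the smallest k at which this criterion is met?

|I_{1,1} − I_{0,0}| = 1.57369551 ≥ 1e-3
|I_{2,2} − I_{1,1}| = 0.28440614 ≥ 1e-3
|I_{3,3} − I_{2,2}| = 0.01363891 ≥ 1e-3
|I_{4,4} − I_{3,3}| = 0.00016389 < 1e-3

k = 4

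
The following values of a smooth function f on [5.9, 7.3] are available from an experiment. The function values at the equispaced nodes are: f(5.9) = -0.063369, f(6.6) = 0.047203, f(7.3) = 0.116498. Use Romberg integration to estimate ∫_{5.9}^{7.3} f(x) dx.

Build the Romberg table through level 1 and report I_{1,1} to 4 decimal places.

0.0565

I_{0,0} (trapezoid, 1 panel, h=1.4000): 0.037190
I_{1,0} (trapezoid, 2 panels, h=0.7000): 0.051637
I_{1,1} = 0.051637 + (0.051637 − 0.037190)/3 = 0.056453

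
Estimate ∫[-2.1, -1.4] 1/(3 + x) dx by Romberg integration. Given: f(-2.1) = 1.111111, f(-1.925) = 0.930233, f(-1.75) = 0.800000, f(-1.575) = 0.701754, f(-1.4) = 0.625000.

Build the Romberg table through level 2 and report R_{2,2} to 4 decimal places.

R_{0,0} (trapezoid, 1 panel, h=0.7000): 0.607639
R_{1,0} (trapezoid, 2 panels, h=0.3500): 0.583819
R_{2,0} (trapezoid, 4 panels, h=0.1750): 0.577507
R_{1,1} = 0.583819 + (0.583819 − 0.607639)/3 = 0.575879
R_{2,1} = 0.577507 + (0.577507 − 0.583819)/3 = 0.575403
R_{2,2} = 0.575403 + (0.575403 − 0.575879)/15 = 0.575371

0.5754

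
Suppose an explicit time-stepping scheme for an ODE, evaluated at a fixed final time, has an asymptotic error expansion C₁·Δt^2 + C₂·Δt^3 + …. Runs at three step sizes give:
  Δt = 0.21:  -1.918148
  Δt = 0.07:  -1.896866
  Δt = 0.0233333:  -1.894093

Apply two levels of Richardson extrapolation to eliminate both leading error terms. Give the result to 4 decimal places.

-1.8937

First eliminate the Δt^2 term (factor 3^2 = 9):
  B₁ = (9·(-1.896866) − (-1.918148))/8 = -1.894206
  B₂ = (9·(-1.894093) − (-1.896866))/8 = -1.893746
Then eliminate the Δt^3 term (factor 3^3 = 27):
  (27·(-1.893746) − (-1.894206))/26 = -1.893728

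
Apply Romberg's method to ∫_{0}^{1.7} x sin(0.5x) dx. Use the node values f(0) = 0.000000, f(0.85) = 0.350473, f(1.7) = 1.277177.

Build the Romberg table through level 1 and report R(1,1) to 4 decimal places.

R(0,0) (trapezoid, 1 panel, h=1.7000): 1.085600
R(1,0) (trapezoid, 2 panels, h=0.8500): 0.840702
R(1,1) = 0.840702 + (0.840702 − 1.085600)/3 = 0.759069

0.7591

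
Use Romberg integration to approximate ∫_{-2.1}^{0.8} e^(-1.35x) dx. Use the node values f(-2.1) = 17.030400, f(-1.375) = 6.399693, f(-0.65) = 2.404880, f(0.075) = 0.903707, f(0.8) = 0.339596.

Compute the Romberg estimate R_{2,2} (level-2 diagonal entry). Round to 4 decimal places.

12.3784

R_{0,0} (trapezoid, 1 panel, h=2.9000): 25.186494
R_{1,0} (trapezoid, 2 panels, h=1.4500): 16.080323
R_{2,0} (trapezoid, 4 panels, h=0.7250): 13.335127
R_{1,1} = 16.080323 + (16.080323 − 25.186494)/3 = 13.044933
R_{2,1} = 13.335127 + (13.335127 − 16.080323)/3 = 12.420062
R_{2,2} = 12.420062 + (12.420062 − 13.044933)/15 = 12.378404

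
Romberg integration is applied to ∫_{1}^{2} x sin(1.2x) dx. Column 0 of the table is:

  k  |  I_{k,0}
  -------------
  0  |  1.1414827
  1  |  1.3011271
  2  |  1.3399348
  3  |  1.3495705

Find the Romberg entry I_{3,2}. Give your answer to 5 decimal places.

I_{2,1} = 1.3399348 + (1.3399348 − 1.3011271)/3 = 1.3528707
I_{3,1} = 1.3495705 + (1.3495705 − 1.3399348)/3 = 1.3527824
I_{3,2} = 1.3527824 + (1.3527824 − 1.3528707)/15 = 1.3527765

1.35278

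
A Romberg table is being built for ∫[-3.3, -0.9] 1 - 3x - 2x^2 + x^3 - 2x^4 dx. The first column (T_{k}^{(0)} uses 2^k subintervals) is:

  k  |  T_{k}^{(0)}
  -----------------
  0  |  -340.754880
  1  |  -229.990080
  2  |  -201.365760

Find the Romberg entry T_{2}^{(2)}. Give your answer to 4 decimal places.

Richardson extrapolation on the trapezoidal column (denominator 4−1=3):
T_{1}^{(1)} = -229.990080 + (-229.990080 − (-340.754880))/3 = -193.068480
T_{2}^{(1)} = (4·(-201.365760) − (-229.990080)) / 3 = -191.824320
T_{2}^{(2)} = (16·(-191.824320) − (-193.068480)) / 15 = -191.741376

-191.7414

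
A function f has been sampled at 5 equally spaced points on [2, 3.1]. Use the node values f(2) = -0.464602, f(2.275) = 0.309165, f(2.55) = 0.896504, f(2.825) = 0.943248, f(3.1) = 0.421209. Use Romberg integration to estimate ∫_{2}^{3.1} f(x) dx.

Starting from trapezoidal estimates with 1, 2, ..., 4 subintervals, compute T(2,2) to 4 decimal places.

T(0,0) (trapezoid, 1 panel, h=1.1000): -0.023866
T(1,0) (trapezoid, 2 panels, h=0.5500): 0.481144
T(2,0) (trapezoid, 4 panels, h=0.2750): 0.584986
T(1,1) = 0.481144 + (0.481144 − (-0.023866))/3 = 0.649481
T(2,1) = 0.584986 + (0.584986 − 0.481144)/3 = 0.619600
T(2,2) = 0.619600 + (0.619600 − 0.649481)/15 = 0.617608

0.6176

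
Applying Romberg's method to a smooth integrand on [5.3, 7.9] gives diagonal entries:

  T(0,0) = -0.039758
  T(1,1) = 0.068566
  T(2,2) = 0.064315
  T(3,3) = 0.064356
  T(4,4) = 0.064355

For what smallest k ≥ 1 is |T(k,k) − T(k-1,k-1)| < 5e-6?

k = 4

|T(1,1) − T(0,0)| = 0.108324 ≥ 5e-6
|T(2,2) − T(1,1)| = 0.004251 ≥ 5e-6
|T(3,3) − T(2,2)| = 0.000041 ≥ 5e-6
|T(4,4) − T(3,3)| = 0.000001 < 5e-6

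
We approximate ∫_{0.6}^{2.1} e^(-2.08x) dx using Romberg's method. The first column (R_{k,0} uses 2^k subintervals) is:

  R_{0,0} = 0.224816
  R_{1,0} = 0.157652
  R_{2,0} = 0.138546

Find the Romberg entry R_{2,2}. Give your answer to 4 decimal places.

R_{1,1} = 0.157652 + (0.157652 − 0.224816)/3 = 0.135264
R_{2,1} = 0.138546 + (0.138546 − 0.157652)/3 = 0.132177
R_{2,2} = (16·0.132177 − 0.135264) / 15 = 0.131971

0.1320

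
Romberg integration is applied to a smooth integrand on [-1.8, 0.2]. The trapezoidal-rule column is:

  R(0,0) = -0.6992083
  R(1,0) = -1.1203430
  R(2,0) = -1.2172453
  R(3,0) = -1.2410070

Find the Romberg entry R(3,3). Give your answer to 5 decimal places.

Richardson extrapolation on the trapezoidal column (denominator 4−1=3):
R(1,1) = (4·(-1.1203430) − (-0.6992083)) / 3 = -1.2607212
R(2,1) = (4·(-1.2172453) − (-1.1203430)) / 3 = -1.2495461
R(3,1) = -1.2410070 + (-1.2410070 − (-1.2172453))/3 = -1.2489276
R(2,2) = (16·(-1.2495461) − (-1.2607212)) / 15 = -1.2488011
R(3,2) = (16·(-1.2489276) − (-1.2495461)) / 15 = -1.2488864
R(3,3) = (64·(-1.2488864) − (-1.2488011)) / 63 = -1.2488878

-1.24889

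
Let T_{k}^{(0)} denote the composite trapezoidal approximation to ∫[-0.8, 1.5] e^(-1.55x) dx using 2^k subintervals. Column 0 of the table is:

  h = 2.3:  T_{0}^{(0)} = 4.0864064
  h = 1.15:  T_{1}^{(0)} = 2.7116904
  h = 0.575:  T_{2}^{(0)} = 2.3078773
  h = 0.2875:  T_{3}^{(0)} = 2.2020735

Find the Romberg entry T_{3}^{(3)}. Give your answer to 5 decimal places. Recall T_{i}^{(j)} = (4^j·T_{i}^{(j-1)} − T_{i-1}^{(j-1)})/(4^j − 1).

Richardson extrapolation on the trapezoidal column (denominator 4−1=3):
T_{1}^{(1)} = (4·2.7116904 − 4.0864064) / 3 = 2.2534517
T_{2}^{(1)} = 2.3078773 + (2.3078773 − 2.7116904)/3 = 2.1732729
T_{3}^{(1)} = 2.2020735 + (2.2020735 − 2.3078773)/3 = 2.1668056
T_{2}^{(2)} = 2.1732729 + (2.1732729 − 2.2534517)/15 = 2.1679276
T_{3}^{(2)} = 2.1668056 + (2.1668056 − 2.1732729)/15 = 2.1663744
T_{3}^{(3)} = (64·2.1663744 − 2.1679276) / 63 = 2.1663497

2.16635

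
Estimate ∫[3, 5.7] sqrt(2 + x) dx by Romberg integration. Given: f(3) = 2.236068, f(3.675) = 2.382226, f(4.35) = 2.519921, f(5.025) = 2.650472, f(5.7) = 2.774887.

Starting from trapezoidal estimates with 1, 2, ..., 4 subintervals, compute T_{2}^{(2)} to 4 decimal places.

T_{0}^{(0)} (trapezoid, 1 panel, h=2.7000): 6.764789
T_{1}^{(0)} (trapezoid, 2 panels, h=1.3500): 6.784288
T_{2}^{(0)} (trapezoid, 4 panels, h=0.6750): 6.789215
T_{1}^{(1)} = 6.784288 + (6.784288 − 6.764789)/3 = 6.790788
T_{2}^{(1)} = 6.789215 + (6.789215 − 6.784288)/3 = 6.790857
T_{2}^{(2)} = 6.790857 + (6.790857 − 6.790788)/15 = 6.790862

6.7909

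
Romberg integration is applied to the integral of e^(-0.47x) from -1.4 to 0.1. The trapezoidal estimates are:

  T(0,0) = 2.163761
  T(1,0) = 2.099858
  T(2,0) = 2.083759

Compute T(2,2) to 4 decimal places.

T(1,1) = (4·2.099858 − 2.163761) / 3 = 2.078557
T(2,1) = (4·2.083759 − 2.099858) / 3 = 2.078393
T(2,2) = (16·2.078393 − 2.078557) / 15 = 2.078382

2.0784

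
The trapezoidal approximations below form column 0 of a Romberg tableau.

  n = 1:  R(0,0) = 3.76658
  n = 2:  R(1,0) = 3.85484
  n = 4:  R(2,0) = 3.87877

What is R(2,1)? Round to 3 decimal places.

R(2,1) = (4·3.87877 − 3.85484) / 3 = 3.88675

3.887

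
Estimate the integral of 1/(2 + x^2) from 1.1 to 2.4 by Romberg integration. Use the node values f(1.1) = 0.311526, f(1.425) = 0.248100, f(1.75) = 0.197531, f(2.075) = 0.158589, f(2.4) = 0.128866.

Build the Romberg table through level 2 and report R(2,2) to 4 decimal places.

0.2667

R(0,0) (trapezoid, 1 panel, h=1.3000): 0.286255
R(1,0) (trapezoid, 2 panels, h=0.6500): 0.271523
R(2,0) (trapezoid, 4 panels, h=0.3250): 0.267935
R(1,1) = 0.271523 + (0.271523 − 0.286255)/3 = 0.266612
R(2,1) = 0.267935 + (0.267935 − 0.271523)/3 = 0.266739
R(2,2) = 0.266739 + (0.266739 − 0.266612)/15 = 0.266747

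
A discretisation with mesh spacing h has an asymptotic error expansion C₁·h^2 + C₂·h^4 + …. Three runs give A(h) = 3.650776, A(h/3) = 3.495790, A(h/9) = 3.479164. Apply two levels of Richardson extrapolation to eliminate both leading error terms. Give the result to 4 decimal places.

First eliminate the h^2 term (factor 3^2 = 9):
  B₁ = (9·3.495790 − 3.650776)/8 = 3.476417
  B₂ = (9·3.479164 − 3.495790)/8 = 3.477086
Then eliminate the h^4 term (factor 3^4 = 81):
  (81·3.477086 − 3.476417)/80 = 3.477094

3.4771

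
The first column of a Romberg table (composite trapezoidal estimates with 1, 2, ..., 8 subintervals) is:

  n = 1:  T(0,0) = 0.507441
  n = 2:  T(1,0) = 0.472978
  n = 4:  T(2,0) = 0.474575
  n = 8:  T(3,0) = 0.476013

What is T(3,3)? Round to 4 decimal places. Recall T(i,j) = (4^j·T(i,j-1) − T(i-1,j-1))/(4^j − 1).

Richardson extrapolation on the trapezoidal column (denominator 4−1=3):
T(1,1) = (4·0.472978 − 0.507441) / 3 = 0.461490
T(2,1) = (4·0.474575 − 0.472978) / 3 = 0.475107
T(3,1) = 0.476013 + (0.476013 − 0.474575)/3 = 0.476492
T(2,2) = (16·0.475107 − 0.461490) / 15 = 0.476015
T(3,2) = (16·0.476492 − 0.475107) / 15 = 0.476584
T(3,3) = 0.476584 + (0.476584 − 0.476015)/63 = 0.476593

0.4766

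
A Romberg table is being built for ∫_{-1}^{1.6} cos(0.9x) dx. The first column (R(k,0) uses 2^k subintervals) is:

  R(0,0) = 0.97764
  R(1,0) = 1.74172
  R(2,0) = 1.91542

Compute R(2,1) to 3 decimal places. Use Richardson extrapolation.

Richardson extrapolation on the trapezoidal column (denominator 4−1=3):
R(2,1) = 1.91542 + (1.91542 − 1.74172)/3 = 1.97332
(Column j=1 coincides with Simpson's rule on the same nodes.)

1.973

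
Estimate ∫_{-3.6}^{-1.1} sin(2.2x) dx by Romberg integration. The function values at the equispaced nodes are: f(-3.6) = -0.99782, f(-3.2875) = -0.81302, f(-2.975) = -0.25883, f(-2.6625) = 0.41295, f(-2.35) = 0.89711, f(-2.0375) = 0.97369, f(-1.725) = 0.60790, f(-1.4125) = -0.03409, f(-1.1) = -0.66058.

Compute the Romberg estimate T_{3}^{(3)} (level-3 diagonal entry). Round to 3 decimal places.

T_{0}^{(0)} (trapezoid, 1 panel, h=2.5000): -2.07300
T_{1}^{(0)} (trapezoid, 2 panels, h=1.2500): 0.08489
T_{2}^{(0)} (trapezoid, 4 panels, h=0.6250): 0.26061
T_{3}^{(0)} (trapezoid, 8 panels, h=0.3125): 0.29891
T_{1}^{(1)} = 0.08489 + (0.08489 − (-2.07300))/3 = 0.80419
T_{2}^{(1)} = 0.26061 + (0.26061 − 0.08489)/3 = 0.31918
T_{3}^{(1)} = 0.29891 + (0.29891 − 0.26061)/3 = 0.31168
T_{2}^{(2)} = 0.31918 + (0.31918 − 0.80419)/15 = 0.28685
T_{3}^{(2)} = 0.31168 + (0.31168 − 0.31918)/15 = 0.31118
T_{3}^{(3)} = 0.31118 + (0.31118 − 0.28685)/63 = 0.31157

0.312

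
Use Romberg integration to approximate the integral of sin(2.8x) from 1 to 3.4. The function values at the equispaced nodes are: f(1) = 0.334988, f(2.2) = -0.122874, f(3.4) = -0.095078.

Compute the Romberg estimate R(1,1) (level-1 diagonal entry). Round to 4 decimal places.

R(0,0) (trapezoid, 1 panel, h=2.4000): 0.287892
R(1,0) (trapezoid, 2 panels, h=1.2000): -0.003503
R(1,1) = -0.003503 + (-0.003503 − 0.287892)/3 = -0.100635

-0.1006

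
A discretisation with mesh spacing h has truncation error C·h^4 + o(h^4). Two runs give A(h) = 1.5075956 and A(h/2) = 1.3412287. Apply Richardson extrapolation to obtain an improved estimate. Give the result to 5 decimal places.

1.33014

The leading error scales as h^4; refining by a factor of 2 reduces it by 2^4 = 16.
Extrapolated value = (16·A(h/2) − A(h)) / (16 − 1)
= (16·1.3412287 − 1.5075956) / 15
= 19.9520636 / 15 = 1.3301376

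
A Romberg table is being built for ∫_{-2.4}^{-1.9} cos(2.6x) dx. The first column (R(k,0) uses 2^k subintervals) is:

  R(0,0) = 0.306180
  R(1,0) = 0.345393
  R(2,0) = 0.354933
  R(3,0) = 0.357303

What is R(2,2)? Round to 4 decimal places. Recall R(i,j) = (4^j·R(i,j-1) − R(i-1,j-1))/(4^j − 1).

0.3581

Richardson extrapolation on the trapezoidal column (denominator 4−1=3):
R(1,1) = (4·0.345393 − 0.306180) / 3 = 0.358464
R(2,1) = 0.354933 + (0.354933 − 0.345393)/3 = 0.358113
R(2,2) = (16·0.358113 − 0.358464) / 15 = 0.358090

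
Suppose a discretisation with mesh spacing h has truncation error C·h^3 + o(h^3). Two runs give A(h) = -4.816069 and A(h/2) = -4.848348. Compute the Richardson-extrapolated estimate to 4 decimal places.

-4.8530

Extrapolated value = (8·A(h/2) − A(h)) / (8 − 1)
= (8·(-4.848348) − (-4.816069)) / 7
= -33.970715 / 7 = -4.852959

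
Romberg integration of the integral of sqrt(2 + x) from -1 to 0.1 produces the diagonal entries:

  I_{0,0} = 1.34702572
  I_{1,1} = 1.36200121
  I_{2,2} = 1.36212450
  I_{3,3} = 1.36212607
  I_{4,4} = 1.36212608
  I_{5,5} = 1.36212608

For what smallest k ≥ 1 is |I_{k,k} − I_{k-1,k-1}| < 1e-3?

k = 2

|I_{1,1} − I_{0,0}| = 0.01497549 ≥ 1e-3
|I_{2,2} − I_{1,1}| = 0.00012329 < 1e-3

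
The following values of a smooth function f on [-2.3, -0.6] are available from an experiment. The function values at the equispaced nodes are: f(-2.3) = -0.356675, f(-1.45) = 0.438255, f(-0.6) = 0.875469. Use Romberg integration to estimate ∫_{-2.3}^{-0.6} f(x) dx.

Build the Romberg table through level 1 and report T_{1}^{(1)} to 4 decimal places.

T_{0}^{(0)} (trapezoid, 1 panel, h=1.7000): 0.440975
T_{1}^{(0)} (trapezoid, 2 panels, h=0.8500): 0.593004
T_{1}^{(1)} = 0.593004 + (0.593004 − 0.440975)/3 = 0.643680

0.6437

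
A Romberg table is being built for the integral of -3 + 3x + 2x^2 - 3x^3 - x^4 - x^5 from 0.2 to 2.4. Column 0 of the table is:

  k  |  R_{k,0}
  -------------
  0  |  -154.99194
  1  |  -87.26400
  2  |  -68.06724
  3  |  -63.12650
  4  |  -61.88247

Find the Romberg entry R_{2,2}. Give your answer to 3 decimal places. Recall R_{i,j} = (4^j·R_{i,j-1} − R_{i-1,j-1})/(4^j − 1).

R_{1,1} = -87.26400 + (-87.26400 − (-154.99194))/3 = -64.68802
R_{2,1} = (4·(-68.06724) − (-87.26400)) / 3 = -61.66832
R_{2,2} = (16·(-61.66832) − (-64.68802)) / 15 = -61.46701

-61.467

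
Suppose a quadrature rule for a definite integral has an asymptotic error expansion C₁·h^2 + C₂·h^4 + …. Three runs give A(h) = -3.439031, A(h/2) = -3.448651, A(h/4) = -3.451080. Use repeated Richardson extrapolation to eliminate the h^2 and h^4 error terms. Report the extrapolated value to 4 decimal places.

-3.4519

First eliminate the h^2 term (factor 2^2 = 4):
  B₁ = (4·(-3.448651) − (-3.439031))/3 = -3.451858
  B₂ = (4·(-3.451080) − (-3.448651))/3 = -3.451890
Then eliminate the h^4 term (factor 2^4 = 16):
  (16·(-3.451890) − (-3.451858))/15 = -3.451892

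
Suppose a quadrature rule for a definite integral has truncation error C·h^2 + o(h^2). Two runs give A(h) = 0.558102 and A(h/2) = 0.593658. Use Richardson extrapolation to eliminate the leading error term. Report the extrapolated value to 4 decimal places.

0.6055

The leading error scales as h^2; refining by a factor of 2 reduces it by 2^2 = 4.
Extrapolated value = (4·A(h/2) − A(h)) / (4 − 1)
= (4·0.593658 − 0.558102) / 3
= 1.816530 / 3 = 0.605510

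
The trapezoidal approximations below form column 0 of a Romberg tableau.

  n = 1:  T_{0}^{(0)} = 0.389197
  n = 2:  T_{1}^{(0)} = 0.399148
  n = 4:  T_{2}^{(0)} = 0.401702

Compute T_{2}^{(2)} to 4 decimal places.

0.4026

T_{1}^{(1)} = (4·0.399148 − 0.389197) / 3 = 0.402465
T_{2}^{(1)} = (4·0.401702 − 0.399148) / 3 = 0.402553
T_{2}^{(2)} = (16·0.402553 − 0.402465) / 15 = 0.402559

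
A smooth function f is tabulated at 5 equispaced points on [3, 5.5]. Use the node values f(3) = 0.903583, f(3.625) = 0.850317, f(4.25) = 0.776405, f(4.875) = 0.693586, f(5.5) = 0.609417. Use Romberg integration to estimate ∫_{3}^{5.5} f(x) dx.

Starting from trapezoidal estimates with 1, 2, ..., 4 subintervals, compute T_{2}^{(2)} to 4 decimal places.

1.9254

T_{0}^{(0)} (trapezoid, 1 panel, h=2.5000): 1.891250
T_{1}^{(0)} (trapezoid, 2 panels, h=1.2500): 1.916131
T_{2}^{(0)} (trapezoid, 4 panels, h=0.6250): 1.923005
T_{1}^{(1)} = 1.916131 + (1.916131 − 1.891250)/3 = 1.924425
T_{2}^{(1)} = 1.923005 + (1.923005 − 1.916131)/3 = 1.925296
T_{2}^{(2)} = 1.925296 + (1.925296 − 1.924425)/15 = 1.925354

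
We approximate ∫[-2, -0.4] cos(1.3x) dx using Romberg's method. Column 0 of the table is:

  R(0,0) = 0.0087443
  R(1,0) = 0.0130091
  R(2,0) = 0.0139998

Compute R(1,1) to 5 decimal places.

0.01443

Richardson extrapolation on the trapezoidal column (denominator 4−1=3):
R(1,1) = (4·0.0130091 − 0.0087443) / 3 = 0.0144307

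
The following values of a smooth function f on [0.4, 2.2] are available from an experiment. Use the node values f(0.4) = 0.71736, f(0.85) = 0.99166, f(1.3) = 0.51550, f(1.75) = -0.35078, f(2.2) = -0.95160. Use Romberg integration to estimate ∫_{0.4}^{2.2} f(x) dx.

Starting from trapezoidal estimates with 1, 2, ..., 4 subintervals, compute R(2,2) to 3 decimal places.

R(0,0) (trapezoid, 1 panel, h=1.8000): -0.21082
R(1,0) (trapezoid, 2 panels, h=0.9000): 0.35854
R(2,0) (trapezoid, 4 panels, h=0.4500): 0.46767
R(1,1) = 0.35854 + (0.35854 − (-0.21082))/3 = 0.54833
R(2,1) = 0.46767 + (0.46767 − 0.35854)/3 = 0.50405
R(2,2) = 0.50405 + (0.50405 − 0.54833)/15 = 0.50110

0.501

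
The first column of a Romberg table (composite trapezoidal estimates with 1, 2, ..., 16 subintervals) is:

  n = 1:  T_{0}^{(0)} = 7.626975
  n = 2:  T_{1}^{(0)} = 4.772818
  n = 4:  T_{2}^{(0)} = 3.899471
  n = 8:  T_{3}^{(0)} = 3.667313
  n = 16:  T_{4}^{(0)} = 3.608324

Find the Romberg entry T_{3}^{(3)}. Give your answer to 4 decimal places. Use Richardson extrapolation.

3.5886

Richardson extrapolation on the trapezoidal column (denominator 4−1=3):
T_{1}^{(1)} = (4·4.772818 − 7.626975) / 3 = 3.821432
T_{2}^{(1)} = 3.899471 + (3.899471 − 4.772818)/3 = 3.608355
T_{3}^{(1)} = (4·3.667313 − 3.899471) / 3 = 3.589927
T_{2}^{(2)} = (16·3.608355 − 3.821432) / 15 = 3.594150
T_{3}^{(2)} = 3.589927 + (3.589927 − 3.608355)/15 = 3.588698
T_{3}^{(3)} = 3.588698 + (3.588698 − 3.594150)/63 = 3.588611
(Column j=1 coincides with Simpson's rule on the same nodes.)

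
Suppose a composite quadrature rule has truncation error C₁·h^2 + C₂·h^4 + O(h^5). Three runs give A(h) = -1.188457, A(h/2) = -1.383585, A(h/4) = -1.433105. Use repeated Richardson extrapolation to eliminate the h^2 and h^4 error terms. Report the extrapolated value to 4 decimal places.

First eliminate the h^2 term (factor 2^2 = 4):
  B₁ = (4·(-1.383585) − (-1.188457))/3 = -1.448628
  B₂ = (4·(-1.433105) − (-1.383585))/3 = -1.449612
Then eliminate the h^4 term (factor 2^4 = 16):
  (16·(-1.449612) − (-1.448628))/15 = -1.449678

-1.4497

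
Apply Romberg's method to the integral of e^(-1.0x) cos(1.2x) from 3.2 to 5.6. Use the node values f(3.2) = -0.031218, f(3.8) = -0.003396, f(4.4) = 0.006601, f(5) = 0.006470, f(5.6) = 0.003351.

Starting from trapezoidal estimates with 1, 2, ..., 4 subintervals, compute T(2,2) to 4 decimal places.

T(0,0) (trapezoid, 1 panel, h=2.4000): -0.033440
T(1,0) (trapezoid, 2 panels, h=1.2000): -0.008799
T(2,0) (trapezoid, 4 panels, h=0.6000): -0.002555
T(1,1) = -0.008799 + (-0.008799 − (-0.033440))/3 = -0.000585
T(2,1) = -0.002555 + (-0.002555 − (-0.008799))/3 = -0.000474
T(2,2) = -0.000474 + (-0.000474 − (-0.000585))/15 = -0.000467

-0.0005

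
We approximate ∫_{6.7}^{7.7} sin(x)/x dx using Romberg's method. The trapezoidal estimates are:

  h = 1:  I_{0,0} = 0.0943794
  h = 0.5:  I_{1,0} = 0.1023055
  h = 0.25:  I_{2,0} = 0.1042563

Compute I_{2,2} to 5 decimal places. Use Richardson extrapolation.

0.10490

Richardson extrapolation on the trapezoidal column (denominator 4−1=3):
I_{1,1} = 0.1023055 + (0.1023055 − 0.0943794)/3 = 0.1049475
I_{2,1} = 0.1042563 + (0.1042563 − 0.1023055)/3 = 0.1049066
I_{2,2} = (16·0.1049066 − 0.1049475) / 15 = 0.1049039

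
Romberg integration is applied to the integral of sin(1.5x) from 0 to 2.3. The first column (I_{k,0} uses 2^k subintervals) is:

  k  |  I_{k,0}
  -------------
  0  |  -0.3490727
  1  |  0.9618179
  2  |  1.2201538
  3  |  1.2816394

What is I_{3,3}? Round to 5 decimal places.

1.30189

I_{1,1} = (4·0.9618179 − (-0.3490727)) / 3 = 1.3987814
I_{2,1} = (4·1.2201538 − 0.9618179) / 3 = 1.3062658
I_{3,1} = 1.2816394 + (1.2816394 − 1.2201538)/3 = 1.3021346
I_{2,2} = (16·1.3062658 − 1.3987814) / 15 = 1.3000981
I_{3,2} = (16·1.3021346 − 1.3062658) / 15 = 1.3018592
I_{3,3} = (64·1.3018592 − 1.3000981) / 63 = 1.3018872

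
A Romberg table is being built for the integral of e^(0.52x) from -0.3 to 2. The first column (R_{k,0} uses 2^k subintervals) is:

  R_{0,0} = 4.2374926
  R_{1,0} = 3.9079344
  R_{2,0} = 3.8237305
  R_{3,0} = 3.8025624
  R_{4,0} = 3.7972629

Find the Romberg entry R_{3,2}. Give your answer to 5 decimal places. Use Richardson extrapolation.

3.79550

Richardson extrapolation on the trapezoidal column (denominator 4−1=3):
R_{2,1} = 3.8237305 + (3.8237305 − 3.9079344)/3 = 3.7956625
R_{3,1} = 3.8025624 + (3.8025624 − 3.8237305)/3 = 3.7955064
R_{3,2} = (16·3.7955064 − 3.7956625) / 15 = 3.7954960
(Column j=1 coincides with Simpson's rule on the same nodes.)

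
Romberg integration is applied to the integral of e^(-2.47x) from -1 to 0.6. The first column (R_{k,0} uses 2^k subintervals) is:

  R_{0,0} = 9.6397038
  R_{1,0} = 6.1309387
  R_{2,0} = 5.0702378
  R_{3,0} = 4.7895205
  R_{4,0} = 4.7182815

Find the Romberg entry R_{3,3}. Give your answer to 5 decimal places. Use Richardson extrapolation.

4.69447

R_{1,1} = (4·6.1309387 − 9.6397038) / 3 = 4.9613503
R_{2,1} = 5.0702378 + (5.0702378 − 6.1309387)/3 = 4.7166708
R_{3,1} = (4·4.7895205 − 5.0702378) / 3 = 4.6959481
R_{2,2} = 4.7166708 + (4.7166708 − 4.9613503)/15 = 4.7003588
R_{3,2} = 4.6959481 + (4.6959481 − 4.7166708)/15 = 4.6945666
R_{3,3} = 4.6945666 + (4.6945666 − 4.7003588)/63 = 4.6944747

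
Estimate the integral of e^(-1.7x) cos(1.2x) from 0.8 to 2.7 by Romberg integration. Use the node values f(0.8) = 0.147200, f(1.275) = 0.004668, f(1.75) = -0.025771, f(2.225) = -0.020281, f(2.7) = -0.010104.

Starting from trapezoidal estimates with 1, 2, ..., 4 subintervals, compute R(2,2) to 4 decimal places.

0.0032

R(0,0) (trapezoid, 1 panel, h=1.9000): 0.130241
R(1,0) (trapezoid, 2 panels, h=0.9500): 0.040638
R(2,0) (trapezoid, 4 panels, h=0.4750): 0.012903
R(1,1) = 0.040638 + (0.040638 − 0.130241)/3 = 0.010770
R(2,1) = 0.012903 + (0.012903 − 0.040638)/3 = 0.003658
R(2,2) = 0.003658 + (0.003658 − 0.010770)/15 = 0.003184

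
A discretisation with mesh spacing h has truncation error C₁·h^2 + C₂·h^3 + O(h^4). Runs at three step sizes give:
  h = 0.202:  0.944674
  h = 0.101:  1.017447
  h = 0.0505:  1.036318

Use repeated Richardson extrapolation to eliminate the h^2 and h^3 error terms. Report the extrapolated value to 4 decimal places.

1.0427

First eliminate the h^2 term (factor 2^2 = 4):
  B₁ = (4·1.017447 − 0.944674)/3 = 1.041705
  B₂ = (4·1.036318 − 1.017447)/3 = 1.042608
Then eliminate the h^3 term (factor 2^3 = 8):
  (8·1.042608 − 1.041705)/7 = 1.042737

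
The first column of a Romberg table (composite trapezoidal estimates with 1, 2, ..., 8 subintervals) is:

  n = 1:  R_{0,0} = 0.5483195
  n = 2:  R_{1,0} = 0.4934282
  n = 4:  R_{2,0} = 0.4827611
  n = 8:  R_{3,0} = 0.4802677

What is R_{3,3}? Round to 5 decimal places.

R_{1,1} = (4·0.4934282 − 0.5483195) / 3 = 0.4751311
R_{2,1} = (4·0.4827611 − 0.4934282) / 3 = 0.4792054
R_{3,1} = (4·0.4802677 − 0.4827611) / 3 = 0.4794366
R_{2,2} = 0.4792054 + (0.4792054 − 0.4751311)/15 = 0.4794770
R_{3,2} = (16·0.4794366 − 0.4792054) / 15 = 0.4794520
R_{3,3} = 0.4794520 + (0.4794520 − 0.4794770)/63 = 0.4794516

0.47945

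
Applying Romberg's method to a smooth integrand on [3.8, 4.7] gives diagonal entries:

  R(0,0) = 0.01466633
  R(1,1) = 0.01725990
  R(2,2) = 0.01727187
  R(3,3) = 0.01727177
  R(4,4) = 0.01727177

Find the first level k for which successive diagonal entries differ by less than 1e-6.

k = 3

|R(1,1) − R(0,0)| = 0.00259357 ≥ 1e-6
|R(2,2) − R(1,1)| = 0.00001197 ≥ 1e-6
|R(3,3) − R(2,2)| = 0.00000010 < 1e-6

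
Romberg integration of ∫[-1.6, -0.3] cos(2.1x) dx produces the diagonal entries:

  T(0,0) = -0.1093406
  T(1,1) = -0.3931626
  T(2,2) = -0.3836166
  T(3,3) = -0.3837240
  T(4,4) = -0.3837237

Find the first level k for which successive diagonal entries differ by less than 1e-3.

|T(1,1) − T(0,0)| = 0.2838220 ≥ 1e-3
|T(2,2) − T(1,1)| = 0.0095460 ≥ 1e-3
|T(3,3) − T(2,2)| = 0.0001074 < 1e-3

k = 3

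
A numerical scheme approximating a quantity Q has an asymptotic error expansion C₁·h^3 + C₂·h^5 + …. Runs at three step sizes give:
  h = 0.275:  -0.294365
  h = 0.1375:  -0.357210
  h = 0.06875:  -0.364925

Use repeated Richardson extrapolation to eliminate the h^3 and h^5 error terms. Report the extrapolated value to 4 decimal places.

-0.3660

First eliminate the h^3 term (factor 2^3 = 8):
  B₁ = (8·(-0.357210) − (-0.294365))/7 = -0.366188
  B₂ = (8·(-0.364925) − (-0.357210))/7 = -0.366027
Then eliminate the h^5 term (factor 2^5 = 32):
  (32·(-0.366027) − (-0.366188))/31 = -0.366022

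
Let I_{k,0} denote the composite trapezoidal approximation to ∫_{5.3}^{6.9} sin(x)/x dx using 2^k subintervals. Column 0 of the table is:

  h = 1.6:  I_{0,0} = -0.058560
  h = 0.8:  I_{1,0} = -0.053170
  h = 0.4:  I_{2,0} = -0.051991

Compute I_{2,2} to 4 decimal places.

I_{1,1} = (4·(-0.053170) − (-0.058560)) / 3 = -0.051373
I_{2,1} = -0.051991 + (-0.051991 − (-0.053170))/3 = -0.051598
I_{2,2} = (16·(-0.051598) − (-0.051373)) / 15 = -0.051613

-0.0516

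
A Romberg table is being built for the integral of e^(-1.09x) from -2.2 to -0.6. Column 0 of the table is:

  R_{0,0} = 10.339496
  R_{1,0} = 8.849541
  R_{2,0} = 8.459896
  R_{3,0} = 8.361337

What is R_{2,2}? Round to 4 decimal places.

Richardson extrapolation on the trapezoidal column (denominator 4−1=3):
R_{1,1} = (4·8.849541 − 10.339496) / 3 = 8.352889
R_{2,1} = 8.459896 + (8.459896 − 8.849541)/3 = 8.330014
R_{2,2} = (16·8.330014 − 8.352889) / 15 = 8.328489
(Column j=1 coincides with Simpson's rule on the same nodes.)

8.3285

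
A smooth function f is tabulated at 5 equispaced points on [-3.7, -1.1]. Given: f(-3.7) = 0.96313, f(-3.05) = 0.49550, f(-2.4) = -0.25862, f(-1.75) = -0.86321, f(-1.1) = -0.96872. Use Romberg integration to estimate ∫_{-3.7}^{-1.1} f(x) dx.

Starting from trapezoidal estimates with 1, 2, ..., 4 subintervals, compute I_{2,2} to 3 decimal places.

I_{0,0} (trapezoid, 1 panel, h=2.6000): -0.00727
I_{1,0} (trapezoid, 2 panels, h=1.3000): -0.33984
I_{2,0} (trapezoid, 4 panels, h=0.6500): -0.40893
I_{1,1} = -0.33984 + (-0.33984 − (-0.00727))/3 = -0.45070
I_{2,1} = -0.40893 + (-0.40893 − (-0.33984))/3 = -0.43196
I_{2,2} = -0.43196 + (-0.43196 − (-0.45070))/15 = -0.43071

-0.431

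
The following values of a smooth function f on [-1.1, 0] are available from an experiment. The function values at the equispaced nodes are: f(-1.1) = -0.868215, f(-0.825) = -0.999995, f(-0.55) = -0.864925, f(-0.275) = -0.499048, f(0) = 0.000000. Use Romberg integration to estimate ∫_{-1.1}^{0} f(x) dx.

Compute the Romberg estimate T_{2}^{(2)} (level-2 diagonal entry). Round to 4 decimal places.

T_{0}^{(0)} (trapezoid, 1 panel, h=1.1000): -0.477518
T_{1}^{(0)} (trapezoid, 2 panels, h=0.5500): -0.714468
T_{2}^{(0)} (trapezoid, 4 panels, h=0.2750): -0.769471
T_{1}^{(1)} = -0.714468 + (-0.714468 − (-0.477518))/3 = -0.793451
T_{2}^{(1)} = -0.769471 + (-0.769471 − (-0.714468))/3 = -0.787805
T_{2}^{(2)} = -0.787805 + (-0.787805 − (-0.793451))/15 = -0.787429

-0.7874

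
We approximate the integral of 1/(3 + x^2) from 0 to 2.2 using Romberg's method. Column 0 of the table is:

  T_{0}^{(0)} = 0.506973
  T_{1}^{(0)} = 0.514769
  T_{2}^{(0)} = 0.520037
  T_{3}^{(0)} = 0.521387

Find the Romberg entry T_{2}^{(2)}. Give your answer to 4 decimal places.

0.5221

T_{1}^{(1)} = (4·0.514769 − 0.506973) / 3 = 0.517368
T_{2}^{(1)} = 0.520037 + (0.520037 − 0.514769)/3 = 0.521793
T_{2}^{(2)} = (16·0.521793 − 0.517368) / 15 = 0.522088
(Column j=1 coincides with Simpson's rule on the same nodes.)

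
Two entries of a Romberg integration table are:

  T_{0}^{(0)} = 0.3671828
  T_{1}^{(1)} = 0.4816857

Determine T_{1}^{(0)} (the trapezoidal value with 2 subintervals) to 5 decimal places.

From T_{1}^{(1)} = (4·T_{1}^{(0)} − T_{0}^{(0)})/3, solve for T_{1}^{(0)}:
4·T_{1}^{(0)} = 3·0.4816857 + 0.3671828 = 1.8122399
T_{1}^{(0)} = 0.4530600

0.45306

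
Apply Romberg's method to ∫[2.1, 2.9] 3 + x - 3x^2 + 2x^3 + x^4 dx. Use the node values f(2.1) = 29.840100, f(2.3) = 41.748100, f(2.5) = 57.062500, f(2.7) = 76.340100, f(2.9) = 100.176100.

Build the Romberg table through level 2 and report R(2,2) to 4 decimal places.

R(0,0) (trapezoid, 1 panel, h=0.8000): 52.006480
R(1,0) (trapezoid, 2 panels, h=0.4000): 48.828240
R(2,0) (trapezoid, 4 panels, h=0.2000): 48.031760
R(1,1) = 48.828240 + (48.828240 − 52.006480)/3 = 47.768827
R(2,1) = 48.031760 + (48.031760 − 48.828240)/3 = 47.766267
R(2,2) = 47.766267 + (47.766267 − 47.768827)/15 = 47.766096

47.7661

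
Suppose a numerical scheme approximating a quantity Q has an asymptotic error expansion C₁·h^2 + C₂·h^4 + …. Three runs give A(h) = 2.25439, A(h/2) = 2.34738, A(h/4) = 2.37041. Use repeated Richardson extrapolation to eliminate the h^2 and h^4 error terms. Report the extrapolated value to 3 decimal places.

2.378

First eliminate the h^2 term (factor 2^2 = 4):
  B₁ = (4·2.34738 − 2.25439)/3 = 2.37838
  B₂ = (4·2.37041 − 2.34738)/3 = 2.37809
Then eliminate the h^4 term (factor 2^4 = 16):
  (16·2.37809 − 2.37838)/15 = 2.37807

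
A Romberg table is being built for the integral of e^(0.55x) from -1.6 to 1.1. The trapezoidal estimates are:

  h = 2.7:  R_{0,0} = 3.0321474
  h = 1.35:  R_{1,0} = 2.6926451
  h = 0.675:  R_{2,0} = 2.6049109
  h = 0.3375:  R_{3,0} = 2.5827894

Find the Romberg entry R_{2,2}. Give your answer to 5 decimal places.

R_{1,1} = 2.6926451 + (2.6926451 − 3.0321474)/3 = 2.5794777
R_{2,1} = 2.6049109 + (2.6049109 − 2.6926451)/3 = 2.5756662
R_{2,2} = (16·2.5756662 − 2.5794777) / 15 = 2.5754121
(Column j=1 coincides with Simpson's rule on the same nodes.)

2.57541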